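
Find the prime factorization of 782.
2 × 17 × 23

Divide by primes starting from smallest:
782 ÷ 2 = 391
391 ÷ 17 = 23
23 ÷ 23 = 1

782 = 2 × 17 × 23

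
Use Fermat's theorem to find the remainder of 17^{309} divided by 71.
46

By Fermat's Little Theorem, a^(p-1) ≡ 1 (mod p) for prime p and gcd(a, p) = 1
Here p = 71, so 17^70 ≡ 1 (mod 71)
We can reduce the exponent: 309 mod 70 = 29
So 17^309 ≡ 17^29 (mod 71)
Computing: 17^29 mod 71 = 46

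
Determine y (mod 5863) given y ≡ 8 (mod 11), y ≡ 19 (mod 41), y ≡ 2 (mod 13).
470

Using the Chinese Remainder Theorem:
M = product of moduli = 5863
For equation 1: M_1 = 533, 533 ≡ 5 (mod 11), inverse of 533 mod 11 is 9 (check: 5 × 9 = 45 ≡ 1 (mod 11))
For equation 2: M_2 = 143, 143 ≡ 20 (mod 41), inverse of 143 mod 41 is 39 (check: 20 × 39 = 780 ≡ 1 (mod 41))
For equation 3: M_3 = 451, 451 ≡ 9 (mod 13), inverse of 451 mod 13 is 3 (check: 9 × 3 = 27 ≡ 1 (mod 13))
Combine: y ≡ Σ r_i×M_i×(M_i⁻¹ mod m_i) = 8×533×9 + 19×143×39 + 2×451×3 = 38376 + 105963 + 2706 = 147045
147045 mod 5863 = 470
y ≡ 470 (mod 5863)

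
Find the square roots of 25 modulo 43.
The square roots of 25 mod 43 are 38 and 5. Verify: 38² = 1444 ≡ 25 (mod 43)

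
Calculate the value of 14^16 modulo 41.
Using repeated squaring. 16 = 16 (binary 10000). Repeated squaring mod 41: 14^1 ≡ 14; 14^2 ≡ 14² = 196 ≡ 32; 14^4 ≡ 32² = 1024 ≡ 40; 14^8 ≡ 40² = 1600 ≡ 1; 14^16 ≡ 1² = 1 ≡ 1. So 14^16 ≡ 1 (mod 41).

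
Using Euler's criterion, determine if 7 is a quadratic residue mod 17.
By Euler's criterion: 7^{8} ≡ 16 (mod 17). Since this equals -1 (≡ 16), 7 is not a QR.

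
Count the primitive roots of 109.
36

The number of primitive roots modulo p is φ(p-1) = φ(108)
φ(108) = 36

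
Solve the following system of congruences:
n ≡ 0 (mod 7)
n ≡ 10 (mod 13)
49

Using the Chinese Remainder Theorem:
M = product of moduli = 91
For equation 1: M_1 = 13, 13 ≡ 6 (mod 7), inverse of 13 mod 7 is 6 (check: 6 × 6 = 36 ≡ 1 (mod 7))
For equation 2: M_2 = 7, 7 ≡ 7 (mod 13), inverse of 7 mod 13 is 2 (check: 7 × 2 = 14 ≡ 1 (mod 13))
Combine: n ≡ Σ r_i×M_i×(M_i⁻¹ mod m_i) = 0×13×6 + 10×7×2 = 0 + 140 = 140
140 mod 91 = 49
n ≡ 49 (mod 91)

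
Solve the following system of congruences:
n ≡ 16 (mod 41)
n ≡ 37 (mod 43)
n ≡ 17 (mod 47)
70987

Using the Chinese Remainder Theorem:
M = product of moduli = 82861
For equation 1: M_1 = 2021, 2021 ≡ 12 (mod 41), inverse of 2021 mod 41 is 24 (check: 12 × 24 = 288 ≡ 1 (mod 41))
For equation 2: M_2 = 1927, 1927 ≡ 35 (mod 43), inverse of 1927 mod 43 is 16 (check: 35 × 16 = 560 ≡ 1 (mod 43))
For equation 3: M_3 = 1763, 1763 ≡ 24 (mod 47), inverse of 1763 mod 47 is 2 (check: 24 × 2 = 48 ≡ 1 (mod 47))
Combine: n ≡ Σ r_i×M_i×(M_i⁻¹ mod m_i) = 16×2021×24 + 37×1927×16 + 17×1763×2 = 776064 + 1140784 + 59942 = 1976790
1976790 mod 82861 = 70987
n ≡ 70987 (mod 82861)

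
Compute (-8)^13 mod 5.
Using Fermat: (-8)^{4} ≡ 1 (mod 5). 13 ≡ 1 (mod 4). So (-8)^{13} ≡ (-8)^{1} ≡ 2 (mod 5)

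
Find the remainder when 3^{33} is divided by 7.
By Fermat: 3^{6} ≡ 1 (mod 7). 33 = 5×6 + 3. So 3^{33} ≡ 3^{3} ≡ 6 (mod 7)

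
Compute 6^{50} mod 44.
12

Using successive squaring:
Binary expansion of 50: 110010
Powers of 6 mod 44 (each is the square of the previous):
  6^1 ≡ 6 (mod 44)
  6^2 ≡ 6² = 36 ≡ 36 (mod 44)
  6^4 ≡ 36² = 1296 ≡ 20 (mod 44)
  6^8 ≡ 20² = 400 ≡ 4 (mod 44)
  6^16 ≡ 4² = 16 ≡ 16 (mod 44)
  6^32 ≡ 16² = 256 ≡ 36 (mod 44)
50 = 32 + 16 + 2, so 6^50 = 6^32 × 6^16 × 6^2 ≡ 36 × 16 × 36 (mod 44)
Multiplying step by step:
  36 × 16 = 576 ≡ 4 (mod 44)
  4 × 36 = 144 ≡ 12 (mod 44)
Result: 6^50 ≡ 12 (mod 44)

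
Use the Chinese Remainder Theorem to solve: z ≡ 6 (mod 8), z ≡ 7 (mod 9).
M = 8 × 9 = 72. M₁ = 9, y₁ ≡ 1 (mod 8). M₂ = 8, y₂ ≡ 8 (mod 9). z = 6×9×1 + 7×8×8 ≡ 70 (mod 72)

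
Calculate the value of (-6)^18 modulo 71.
Using repeated squaring. (-6) ≡ 65 (mod 71). 18 = 16 + 2 (binary 10010). Repeated squaring mod 71: 65^1 ≡ 65; 65^2 ≡ 65² = 4225 ≡ 36; 65^4 ≡ 36² = 1296 ≡ 18; 65^8 ≡ 18² = 324 ≡ 40; 65^16 ≡ 40² = 1600 ≡ 38. Multiply: (-6)^18 ≡ 65^16 × 65^2 ≡ 38 × 36 (mod 71): 38 × 36 = 1368 ≡ 19. So (-6)^18 ≡ 19 (mod 71).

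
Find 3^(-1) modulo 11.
4

Using Extended Euclidean Algorithm:
gcd(3, 11) = 1
Bezout coefficients: 3 × 4 + 11 × -1 = 1
So 3 × 4 ≡ 1 (mod 11)
The inverse is 4 mod 11 = 4
Verification: 3 × 4 = 12 = 1 × 11 + 1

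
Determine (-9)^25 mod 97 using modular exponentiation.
Using repeated squaring. (-9) ≡ 88 (mod 97). 25 = 16 + 8 + 1 (binary 11001). Repeated squaring mod 97: 88^1 ≡ 88; 88^2 ≡ 88² = 7744 ≡ 81; 88^4 ≡ 81² = 6561 ≡ 62; 88^8 ≡ 62² = 3844 ≡ 61; 88^16 ≡ 61² = 3721 ≡ 35. Multiply: (-9)^25 ≡ 88^16 × 88^8 × 88^1 ≡ 35 × 61 × 88 (mod 97): 35 × 61 = 2135 ≡ 1; 1 × 88 = 88 ≡ 88. So (-9)^25 ≡ 88 (mod 97).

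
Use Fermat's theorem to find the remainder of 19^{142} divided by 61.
57

By Fermat's Little Theorem, a^(p-1) ≡ 1 (mod p) for prime p and gcd(a, p) = 1
Here p = 61, so 19^60 ≡ 1 (mod 61)
We can reduce the exponent: 142 mod 60 = 22
So 19^142 ≡ 19^22 (mod 61)
Computing: 19^22 mod 61 = 57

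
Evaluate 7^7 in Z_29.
7 = 4 + 2 + 1 (binary 111). Repeated squaring mod 29: 7^1 ≡ 7; 7^2 ≡ 7² = 49 ≡ 20; 7^4 ≡ 20² = 400 ≡ 23. Multiply: 7^7 = 7^4 × 7^2 × 7^1 ≡ 23 × 20 × 7 (mod 29): 23 × 20 = 460 ≡ 25; 25 × 7 = 175 ≡ 1. So 7^7 ≡ 1 (mod 29).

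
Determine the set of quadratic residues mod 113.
QRs mod 113: {1, 2, 4, 7, 8, 9, 11, 13, 14, 15, 16, 18, 22, 25, 26, 28, 30, 31, 32, 36, 41, 44, 49, 50, 51, 52, 53, 56, 57, 60, 61, 62, 63, 64, 69, 72, 77, 81, 82, 83, 85, 87, 88, 91, 95, 97, 98, 99, 100, 102, 104, 105, 106, 109, 111, 112}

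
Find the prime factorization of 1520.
2^4 × 5 × 19

Divide by primes starting from smallest:
1520 ÷ 2 = 760
760 ÷ 2 = 380
380 ÷ 2 = 190
190 ÷ 2 = 95
95 ÷ 5 = 19
19 ÷ 19 = 1

1520 = 2^4 × 5 × 19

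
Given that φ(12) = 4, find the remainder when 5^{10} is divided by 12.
By Euler: 5^{4} ≡ 1 (mod 12) since gcd(5, 12) = 1. 10 = 2×4 + 2. So 5^{10} ≡ 5^{2} ≡ 1 (mod 12)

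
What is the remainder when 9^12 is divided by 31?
Using repeated squaring. 12 = 8 + 4 (binary 1100). Repeated squaring mod 31: 9^1 ≡ 9; 9^2 ≡ 9² = 81 ≡ 19; 9^4 ≡ 19² = 361 ≡ 20; 9^8 ≡ 20² = 400 ≡ 28. Multiply: 9^12 = 9^8 × 9^4 ≡ 28 × 20 (mod 31): 28 × 20 = 560 ≡ 2. So 9^12 ≡ 2 (mod 31).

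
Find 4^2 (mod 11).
2 = 2 (binary 10). Repeated squaring mod 11: 4^1 ≡ 4; 4^2 ≡ 4² = 16 ≡ 5. So 4^2 ≡ 5 (mod 11).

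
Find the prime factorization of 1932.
2^2 × 3 × 7 × 23

Divide by primes starting from smallest:
1932 ÷ 2 = 966
966 ÷ 2 = 483
483 ÷ 3 = 161
161 ÷ 7 = 23
23 ÷ 23 = 1

1932 = 2^2 × 3 × 7 × 23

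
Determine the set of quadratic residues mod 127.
QRs mod 127: {1, 2, 4, 8, 9, 11, 13, 15, 16, 17, 18, 19, 21, 22, 25, 26, 30, 31, 32, 34, 35, 36, 37, 38, 41, 42, 44, 47, 49, 50, 52, 60, 61, 62, 64, 68, 69, 70, 71, 72, 73, 74, 76, 79, 81, 82, 84, 87, 88, 94, 98, 99, 100, 103, 104, 107, 113, 115, 117, 120, 121, 122, 124}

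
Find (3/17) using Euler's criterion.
(3/17) = 3^{8} mod 17 = -1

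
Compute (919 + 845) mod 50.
14

(919 + 845) = 1764
1764 mod 50 = 14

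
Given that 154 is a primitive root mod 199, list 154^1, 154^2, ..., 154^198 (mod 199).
g^1, g^2, ..., g^{198} mod 199: {154, 35, 17, 31, 197, 90, 129, 165, 137, 4, 19, 140, 68, 124, 191, 161, 118, 63, 150, 16, 76, 162, 73, 98, 167, 47, 74, 53, 3, 64, 105, 51, 93, 193, 71, 188, 97, 13, 12, 57, 22, 5, 173, 175, 85, 155, 189, 52, 48, 29, 88, 20, 95, 103, 141, 23, 159, 9, 192, 116, 153, 80, 181, 14, 166, 92, 39, 36, 171, 66, 15, 121, 127, 56, 67, 169, 156, 144, 87, 65, 60, 86, 110, 25, 69, 79, 27, 178, 149, 61, 41, 145, 42, 100, 77, 117, 108, 115, 198, 45, 164, 182, 168, 2, 109, 70, 34, 62, 195, 180, 59, 131, 75, 8, 38, 81, 136, 49, 183, 123, 37, 126, 101, 32, 152, 125, 146, 196, 135, 94, 148, 106, 6, 128, 11, 102, 186, 187, 142, 177, 194, 26, 24, 114, 44, 10, 147, 151, 170, 111, 179, 104, 96, 58, 176, 40, 190, 7, 83, 46, 119, 18, 185, 33, 107, 160, 163, 28, 133, 184, 78, 72, 143, 132, 30, 43, 55, 112, 134, 139, 113, 89, 174, 130, 120, 172, 21, 50, 138, 158, 54, 157, 99, 122, 82, 91, 84, 1}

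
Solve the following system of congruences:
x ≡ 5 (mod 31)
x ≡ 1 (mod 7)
36

Using the Chinese Remainder Theorem:
M = product of moduli = 217
For equation 1: M_1 = 7, 7 ≡ 7 (mod 31), inverse of 7 mod 31 is 9 (check: 7 × 9 = 63 ≡ 1 (mod 31))
For equation 2: M_2 = 31, 31 ≡ 3 (mod 7), inverse of 31 mod 7 is 5 (check: 3 × 5 = 15 ≡ 1 (mod 7))
Combine: x ≡ Σ r_i×M_i×(M_i⁻¹ mod m_i) = 5×7×9 + 1×31×5 = 315 + 155 = 470
470 mod 217 = 36
x ≡ 36 (mod 217)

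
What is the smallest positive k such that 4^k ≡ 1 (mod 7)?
Powers of 4 mod 7: 4^1≡4, 4^2≡2, 4^3≡1. Order = 3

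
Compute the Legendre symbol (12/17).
(12/17) = 12^{8} mod 17 = -1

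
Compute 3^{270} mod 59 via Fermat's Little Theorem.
36

By Fermat's Little Theorem, a^(p-1) ≡ 1 (mod p) for prime p and gcd(a, p) = 1
Here p = 59, so 3^58 ≡ 1 (mod 59)
We can reduce the exponent: 270 mod 58 = 38
So 3^270 ≡ 3^38 (mod 59)
Computing: 3^38 mod 59 = 36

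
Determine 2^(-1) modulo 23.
2^(-1) ≡ 12 (mod 23). Verification: 2 × 12 = 24 ≡ 1 (mod 23)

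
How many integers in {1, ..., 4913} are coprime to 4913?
4624

Prime factorization: 4913 = 17^3
Using the formula φ(n) = n × Π(1 - 1/p) for each prime factor p:
φ(4913) = 4913 × (1 - 1/17)
φ(4913) = 4624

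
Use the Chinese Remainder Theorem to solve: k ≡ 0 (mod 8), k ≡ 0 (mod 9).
M = 8 × 9 = 72. M₁ = 9, y₁ ≡ 1 (mod 8). M₂ = 8, y₂ ≡ 8 (mod 9). k = 0×9×1 + 0×8×8 ≡ 0 (mod 72)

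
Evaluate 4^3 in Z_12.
3 = 2 + 1 (binary 11). Repeated squaring mod 12: 4^1 ≡ 4; 4^2 ≡ 4² = 16 ≡ 4. Multiply: 4^3 = 4^2 × 4^1 ≡ 4 × 4 (mod 12): 4 × 4 = 16 ≡ 4. So 4^3 ≡ 4 (mod 12).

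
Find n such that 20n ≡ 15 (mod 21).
6

Since gcd(20, 21) = 1 divides 15, a solution exists.
Multiply both sides by the inverse of 20 mod 21:
  20^(-1) mod 21 = 20
  x ≡ 20 × 15 ≡ 300 ≡ 6 (mod 21)
Verification: 20 × 6 = 120 = 5 × 21 + 15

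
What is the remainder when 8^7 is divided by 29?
7 = 4 + 2 + 1 (binary 111). Repeated squaring mod 29: 8^1 ≡ 8; 8^2 ≡ 8² = 64 ≡ 6; 8^4 ≡ 6² = 36 ≡ 7. Multiply: 8^7 = 8^4 × 8^2 × 8^1 ≡ 7 × 6 × 8 (mod 29): 7 × 6 = 42 ≡ 13; 13 × 8 = 104 ≡ 17. So 8^7 ≡ 17 (mod 29).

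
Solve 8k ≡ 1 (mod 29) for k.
8^(-1) ≡ 11 (mod 29). Verification: 8 × 11 = 88 ≡ 1 (mod 29)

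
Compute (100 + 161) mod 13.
1

(100 + 161) = 261
261 mod 13 = 1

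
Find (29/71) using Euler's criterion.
(29/71) = 29^{35} mod 71 = 1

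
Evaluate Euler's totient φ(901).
832

Prime factorization: 901 = 17 × 53
Using the formula φ(n) = n × Π(1 - 1/p) for each prime factor p:
φ(901) = 901 × (1 - 1/17) × (1 - 1/53)
φ(901) = 832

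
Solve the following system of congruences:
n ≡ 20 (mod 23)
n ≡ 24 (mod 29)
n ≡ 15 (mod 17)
10232

Using the Chinese Remainder Theorem:
M = product of moduli = 11339
For equation 1: M_1 = 493, 493 ≡ 10 (mod 23), inverse of 493 mod 23 is 7 (check: 10 × 7 = 70 ≡ 1 (mod 23))
For equation 2: M_2 = 391, 391 ≡ 14 (mod 29), inverse of 391 mod 29 is 27 (check: 14 × 27 = 378 ≡ 1 (mod 29))
For equation 3: M_3 = 667, 667 ≡ 4 (mod 17), inverse of 667 mod 17 is 13 (check: 4 × 13 = 52 ≡ 1 (mod 17))
Combine: n ≡ Σ r_i×M_i×(M_i⁻¹ mod m_i) = 20×493×7 + 24×391×27 + 15×667×13 = 69020 + 253368 + 130065 = 452453
452453 mod 11339 = 10232
n ≡ 10232 (mod 11339)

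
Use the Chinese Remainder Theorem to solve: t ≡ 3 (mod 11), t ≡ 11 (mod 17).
M = 11 × 17 = 187. M₁ = 17, y₁ ≡ 2 (mod 11). M₂ = 11, y₂ ≡ 14 (mod 17). t = 3×17×2 + 11×11×14 ≡ 113 (mod 187)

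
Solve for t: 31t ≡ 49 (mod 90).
19

Since gcd(31, 90) = 1 divides 49, a solution exists.
Multiply both sides by the inverse of 31 mod 90:
  31^(-1) mod 90 = 61
  x ≡ 61 × 49 ≡ 2989 ≡ 19 (mod 90)
Verification: 31 × 19 = 589 = 6 × 90 + 49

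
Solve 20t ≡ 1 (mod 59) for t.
3

Using Extended Euclidean Algorithm:
gcd(20, 59) = 1
Bezout coefficients: 20 × 3 + 59 × -1 = 1
So 20 × 3 ≡ 1 (mod 59)
The inverse is 3 mod 59 = 3
Verification: 20 × 3 = 60 = 1 × 59 + 1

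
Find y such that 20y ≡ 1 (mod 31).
20^(-1) ≡ 14 (mod 31). Verification: 20 × 14 = 280 ≡ 1 (mod 31)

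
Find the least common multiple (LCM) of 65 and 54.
3510

First find GCD(65, 54) using the Euclidean algorithm:
65 = 1 × 54 + 11
54 = 4 × 11 + 10
11 = 1 × 10 + 1
10 = 10 × 1 + 0
GCD(65, 54) = 1

LCM formula: LCM(a, b) = (a × b) / GCD(a, b)
LCM(65, 54) = (65 × 54) / 1
LCM(65, 54) = 3510 / 1
LCM(65, 54) = 3510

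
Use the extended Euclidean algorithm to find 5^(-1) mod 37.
Extended GCD: 5(15) + 37(-2) = 1. So 5^(-1) ≡ 15 ≡ 15 (mod 37). Verify: 5 × 15 = 75 ≡ 1 (mod 37)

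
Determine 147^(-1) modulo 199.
147^(-1) ≡ 88 (mod 199). Verification: 147 × 88 = 12936 ≡ 1 (mod 199)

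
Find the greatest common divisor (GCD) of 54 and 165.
3

Using the Euclidean algorithm:
54 = 0 × 165 + 54
165 = 3 × 54 + 3
54 = 18 × 3 + 0

GCD(54, 165) = 3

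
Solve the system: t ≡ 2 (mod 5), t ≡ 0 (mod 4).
M = 5 × 4 = 20. M₁ = 4, y₁ ≡ 4 (mod 5). M₂ = 5, y₂ ≡ 1 (mod 4). t = 2×4×4 + 0×5×1 ≡ 12 (mod 20)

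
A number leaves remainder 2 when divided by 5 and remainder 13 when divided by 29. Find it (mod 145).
M = 5 × 29 = 145. M₁ = 29, y₁ ≡ 4 (mod 5). M₂ = 5, y₂ ≡ 6 (mod 29). r = 2×29×4 + 13×5×6 ≡ 42 (mod 145)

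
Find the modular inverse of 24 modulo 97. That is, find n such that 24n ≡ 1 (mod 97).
93

Using Extended Euclidean Algorithm:
gcd(24, 97) = 1
Bezout coefficients: 24 × -4 + 97 × 1 = 1
So 24 × -4 ≡ 1 (mod 97)
The inverse is -4 mod 97 = 93
Verification: 24 × 93 = 2232 = 23 × 97 + 1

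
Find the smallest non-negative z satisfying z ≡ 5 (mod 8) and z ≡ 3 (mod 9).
M = 8 × 9 = 72. M₁ = 9, y₁ ≡ 1 (mod 8). M₂ = 8, y₂ ≡ 8 (mod 9). z = 5×9×1 + 3×8×8 ≡ 21 (mod 72)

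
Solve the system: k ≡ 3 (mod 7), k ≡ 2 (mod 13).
M = 7 × 13 = 91. M₁ = 13, y₁ ≡ 6 (mod 7). M₂ = 7, y₂ ≡ 2 (mod 13). k = 3×13×6 + 2×7×2 ≡ 80 (mod 91)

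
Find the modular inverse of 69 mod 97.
69^(-1) ≡ 45 (mod 97). Verification: 69 × 45 = 3105 ≡ 1 (mod 97)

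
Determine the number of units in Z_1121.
1044

Prime factorization: 1121 = 19 × 59
Using the formula φ(n) = n × Π(1 - 1/p) for each prime factor p:
φ(1121) = 1121 × (1 - 1/19) × (1 - 1/59)
φ(1121) = 1044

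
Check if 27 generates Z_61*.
p - 1 = 60 has prime divisors 2, 3, 5. Check 27^(60/q) mod 61 for each: 27^(60/2) = 27^30 ≡ 1, 27^(60/3) = 27^20 ≡ 1, 27^(60/5) = 27^12 ≡ 58 (mod 61). Since 27^30 ≡ 1 (mod 61), the order of 27 divides 30 (in fact the order is 10) ≠ 60, so it is not a primitive root.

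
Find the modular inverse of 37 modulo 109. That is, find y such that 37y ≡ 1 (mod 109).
56

Using Extended Euclidean Algorithm:
gcd(37, 109) = 1
Bezout coefficients: 37 × -53 + 109 × 18 = 1
So 37 × -53 ≡ 1 (mod 109)
The inverse is -53 mod 109 = 56
Verification: 37 × 56 = 2072 = 19 × 109 + 1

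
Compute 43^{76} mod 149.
88

Using successive squaring:
Binary expansion of 76: 1001100
Powers of 43 mod 149 (each is the square of the previous):
  43^1 ≡ 43 (mod 149)
  43^2 ≡ 43² = 1849 ≡ 61 (mod 149)
  43^4 ≡ 61² = 3721 ≡ 145 (mod 149)
  43^8 ≡ 145² = 21025 ≡ 16 (mod 149)
  43^16 ≡ 16² = 256 ≡ 107 (mod 149)
  43^32 ≡ 107² = 11449 ≡ 125 (mod 149)
  43^64 ≡ 125² = 15625 ≡ 129 (mod 149)
76 = 64 + 8 + 4, so 43^76 = 43^64 × 43^8 × 43^4 ≡ 129 × 16 × 145 (mod 149)
Multiplying step by step:
  129 × 16 = 2064 ≡ 127 (mod 149)
  127 × 145 = 18415 ≡ 88 (mod 149)
Result: 43^76 ≡ 88 (mod 149)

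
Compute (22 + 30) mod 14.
10

(22 + 30) = 52
52 mod 14 = 10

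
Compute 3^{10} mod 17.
8

Using successive squaring:
Binary expansion of 10: 1010
Powers of 3 mod 17 (each is the square of the previous):
  3^1 ≡ 3 (mod 17)
  3^2 ≡ 3² = 9 ≡ 9 (mod 17)
  3^4 ≡ 9² = 81 ≡ 13 (mod 17)
  3^8 ≡ 13² = 169 ≡ 16 (mod 17)
10 = 8 + 2, so 3^10 = 3^8 × 3^2 ≡ 16 × 9 (mod 17)
Multiplying step by step:
  16 × 9 = 144 ≡ 8 (mod 17)
Result: 3^10 ≡ 8 (mod 17)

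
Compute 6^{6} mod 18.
0

Using successive squaring:
Binary expansion of 6: 110
Powers of 6 mod 18 (each is the square of the previous):
  6^1 ≡ 6 (mod 18)
  6^2 ≡ 6² = 36 ≡ 0 (mod 18)
  6^4 ≡ 0² = 0 ≡ 0 (mod 18)
6 = 4 + 2, so 6^6 = 6^4 × 6^2 ≡ 0 × 0 (mod 18)
Multiplying step by step:
  0 × 0 = 0 ≡ 0 (mod 18)
Result: 6^6 ≡ 0 (mod 18)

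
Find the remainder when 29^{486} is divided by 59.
By Fermat: 29^{58} ≡ 1 (mod 59). 486 = 8×58 + 22. So 29^{486} ≡ 29^{22} ≡ 49 (mod 59)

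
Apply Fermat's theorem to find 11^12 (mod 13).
By Fermat's Little Theorem, 11^{12} ≡ 1 (mod 13) since 13 is prime and gcd(11, 13) = 1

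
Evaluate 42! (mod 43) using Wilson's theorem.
By Wilson's theorem, (42)! ≡ -1 ≡ 42 (mod 43)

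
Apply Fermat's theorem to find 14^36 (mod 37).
By Fermat's Little Theorem, 14^{36} ≡ 1 (mod 37) since 37 is prime and gcd(14, 37) = 1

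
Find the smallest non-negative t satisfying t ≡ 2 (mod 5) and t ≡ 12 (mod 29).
M = 5 × 29 = 145. M₁ = 29, y₁ ≡ 4 (mod 5). M₂ = 5, y₂ ≡ 6 (mod 29). t = 2×29×4 + 12×5×6 ≡ 12 (mod 145)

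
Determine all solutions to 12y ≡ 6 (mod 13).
7

Since gcd(12, 13) = 1 divides 6, a solution exists.
Multiply both sides by the inverse of 12 mod 13:
  12^(-1) mod 13 = 12
  x ≡ 12 × 6 ≡ 72 ≡ 7 (mod 13)
Verification: 12 × 7 = 84 = 6 × 13 + 6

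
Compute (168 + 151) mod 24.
7

(168 + 151) = 319
319 mod 24 = 7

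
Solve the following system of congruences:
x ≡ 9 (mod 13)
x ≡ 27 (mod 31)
399

Using the Chinese Remainder Theorem:
M = product of moduli = 403
For equation 1: M_1 = 31, 31 ≡ 5 (mod 13), inverse of 31 mod 13 is 8 (check: 5 × 8 = 40 ≡ 1 (mod 13))
For equation 2: M_2 = 13, 13 ≡ 13 (mod 31), inverse of 13 mod 31 is 12 (check: 13 × 12 = 156 ≡ 1 (mod 31))
Combine: x ≡ Σ r_i×M_i×(M_i⁻¹ mod m_i) = 9×31×8 + 27×13×12 = 2232 + 4212 = 6444
6444 mod 403 = 399
x ≡ 399 (mod 403)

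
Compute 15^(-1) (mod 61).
57

Using Extended Euclidean Algorithm:
gcd(15, 61) = 1
Bezout coefficients: 15 × -4 + 61 × 1 = 1
So 15 × -4 ≡ 1 (mod 61)
The inverse is -4 mod 61 = 57
Verification: 15 × 57 = 855 = 14 × 61 + 1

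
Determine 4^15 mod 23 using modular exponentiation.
Using repeated squaring. 15 = 8 + 4 + 2 + 1 (binary 1111). Repeated squaring mod 23: 4^1 ≡ 4; 4^2 ≡ 4² = 16 ≡ 16; 4^4 ≡ 16² = 256 ≡ 3; 4^8 ≡ 3² = 9 ≡ 9. Multiply: 4^15 = 4^8 × 4^4 × 4^2 × 4^1 ≡ 9 × 3 × 16 × 4 (mod 23): 9 × 3 = 27 ≡ 4; 4 × 16 = 64 ≡ 18; 18 × 4 = 72 ≡ 3. So 4^15 ≡ 3 (mod 23).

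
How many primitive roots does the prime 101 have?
Number of primitive roots mod 101 = φ(100) = 40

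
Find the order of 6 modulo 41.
Powers of 6 mod 41: 6^1≡6, 6^2≡36, 6^3≡11, 6^4≡25, 6^5≡27, 6^6≡39, 6^7≡29, 6^8≡10, 6^9≡19, 6^10≡32, 6^11≡28, 6^12≡4, 6^13≡24, 6^14≡21, 6^15≡3, 6^16≡18, 6^17≡26, 6^18≡33, 6^19≡34, 6^20≡40, 6^21≡35, 6^22≡5, 6^23≡30, 6^24≡16, 6^25≡14, 6^26≡2, 6^27≡12, 6^28≡31, 6^29≡22, 6^30≡9, 6^31≡13, 6^32≡37, 6^33≡17, 6^34≡20, 6^35≡38, 6^36≡23, 6^37≡15, 6^38≡8, 6^39≡7, 6^40≡1. Order = 40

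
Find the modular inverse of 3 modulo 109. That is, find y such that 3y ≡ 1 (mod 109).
73

Using Extended Euclidean Algorithm:
gcd(3, 109) = 1
Bezout coefficients: 3 × -36 + 109 × 1 = 1
So 3 × -36 ≡ 1 (mod 109)
The inverse is -36 mod 109 = 73
Verification: 3 × 73 = 219 = 2 × 109 + 1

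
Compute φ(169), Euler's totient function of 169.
156

Prime factorization: 169 = 13^2
Using the formula φ(n) = n × Π(1 - 1/p) for each prime factor p:
φ(169) = 169 × (1 - 1/13)
φ(169) = 156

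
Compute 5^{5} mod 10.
5

Using successive squaring:
Binary expansion of 5: 101
Powers of 5 mod 10 (each is the square of the previous):
  5^1 ≡ 5 (mod 10)
  5^2 ≡ 5² = 25 ≡ 5 (mod 10)
  5^4 ≡ 5² = 25 ≡ 5 (mod 10)
5 = 4 + 1, so 5^5 = 5^4 × 5^1 ≡ 5 × 5 (mod 10)
Multiplying step by step:
  5 × 5 = 25 ≡ 5 (mod 10)
Result: 5^5 ≡ 5 (mod 10)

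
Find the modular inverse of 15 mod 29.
15^(-1) ≡ 2 (mod 29). Verification: 15 × 2 = 30 ≡ 1 (mod 29)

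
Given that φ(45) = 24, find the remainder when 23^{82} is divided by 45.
By Euler: 23^{24} ≡ 1 (mod 45) since gcd(23, 45) = 1. 82 = 3×24 + 10. So 23^{82} ≡ 23^{10} ≡ 4 (mod 45)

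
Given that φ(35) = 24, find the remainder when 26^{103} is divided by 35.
By Euler: 26^{24} ≡ 1 (mod 35) since gcd(26, 35) = 1. 103 = 4×24 + 7. So 26^{103} ≡ 26^{7} ≡ 26 (mod 35)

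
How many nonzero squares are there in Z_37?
For prime 37, there are (p-1)/2 = (37-1)/2 = 18 quadratic residues (excluding 0).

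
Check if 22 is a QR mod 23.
By Euler's criterion: 22^{11} ≡ 22 (mod 23). Since this equals -1 (≡ 22), 22 is not a QR.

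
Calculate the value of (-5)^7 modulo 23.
(-5) ≡ 18 (mod 23). 7 = 4 + 2 + 1 (binary 111). Repeated squaring mod 23: 18^1 ≡ 18; 18^2 ≡ 18² = 324 ≡ 2; 18^4 ≡ 2² = 4 ≡ 4. Multiply: (-5)^7 ≡ 18^4 × 18^2 × 18^1 ≡ 4 × 2 × 18 (mod 23): 4 × 2 = 8 ≡ 8; 8 × 18 = 144 ≡ 6. So (-5)^7 ≡ 6 (mod 23).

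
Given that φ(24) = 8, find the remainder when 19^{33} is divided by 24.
By Euler: 19^{8} ≡ 1 (mod 24) since gcd(19, 24) = 1. 33 = 4×8 + 1. So 19^{33} ≡ 19^{1} ≡ 19 (mod 24)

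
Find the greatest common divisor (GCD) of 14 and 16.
2

Using the Euclidean algorithm:
14 = 0 × 16 + 14
16 = 1 × 14 + 2
14 = 7 × 2 + 0

GCD(14, 16) = 2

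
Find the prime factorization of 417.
3 × 139

Divide by primes starting from smallest:
417 ÷ 3 = 139
139 ÷ 139 = 1

417 = 3 × 139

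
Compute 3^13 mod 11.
Using Fermat: 3^{10} ≡ 1 (mod 11). 13 ≡ 3 (mod 10). So 3^{13} ≡ 3^{3} ≡ 5 (mod 11)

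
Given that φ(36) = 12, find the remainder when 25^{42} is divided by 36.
By Euler: 25^{12} ≡ 1 (mod 36) since gcd(25, 36) = 1. 42 = 3×12 + 6. So 25^{42} ≡ 25^{6} ≡ 1 (mod 36)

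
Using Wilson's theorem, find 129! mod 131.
(130)! = (129)! × (130) ≡ -1 (mod 131). So (129)! ≡ -1 × (130)^(-1) ≡ (-1)×(-1) = 1 (mod 131)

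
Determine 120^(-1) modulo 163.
120^(-1) ≡ 72 (mod 163). Verification: 120 × 72 = 8640 ≡ 1 (mod 163)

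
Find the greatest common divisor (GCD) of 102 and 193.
1

Using the Euclidean algorithm:
102 = 0 × 193 + 102
193 = 1 × 102 + 91
102 = 1 × 91 + 11
91 = 8 × 11 + 3
11 = 3 × 3 + 2
3 = 1 × 2 + 1
2 = 2 × 1 + 0

GCD(102, 193) = 1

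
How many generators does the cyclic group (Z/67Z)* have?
20

The number of primitive roots modulo p is φ(p-1) = φ(66)
φ(66) = 20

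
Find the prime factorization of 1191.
3 × 397

Divide by primes starting from smallest:
1191 ÷ 3 = 397
397 ÷ 397 = 1

1191 = 3 × 397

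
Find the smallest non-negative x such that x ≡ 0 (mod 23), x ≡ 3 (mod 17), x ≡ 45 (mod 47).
3335

Using the Chinese Remainder Theorem:
M = product of moduli = 18377
For equation 1: M_1 = 799, 799 ≡ 17 (mod 23), inverse of 799 mod 23 is 19 (check: 17 × 19 = 323 ≡ 1 (mod 23))
For equation 2: M_2 = 1081, 1081 ≡ 10 (mod 17), inverse of 1081 mod 17 is 12 (check: 10 × 12 = 120 ≡ 1 (mod 17))
For equation 3: M_3 = 391, 391 ≡ 15 (mod 47), inverse of 391 mod 47 is 22 (check: 15 × 22 = 330 ≡ 1 (mod 47))
Combine: x ≡ Σ r_i×M_i×(M_i⁻¹ mod m_i) = 0×799×19 + 3×1081×12 + 45×391×22 = 0 + 38916 + 387090 = 426006
426006 mod 18377 = 3335
x ≡ 3335 (mod 18377)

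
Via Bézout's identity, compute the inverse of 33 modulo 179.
Extended GCD: 33(38) + 179(-7) = 1. So 33^(-1) ≡ 38 ≡ 38 (mod 179). Verify: 33 × 38 = 1254 ≡ 1 (mod 179)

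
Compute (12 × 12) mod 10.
4

(12 × 12) = 144
144 mod 10 = 4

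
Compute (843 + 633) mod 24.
12

(843 + 633) = 1476
1476 mod 24 = 12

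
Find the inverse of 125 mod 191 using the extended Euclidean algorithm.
Extended GCD: 125(-55) + 191(36) = 1. So 125^(-1) ≡ 136 ≡ 136 (mod 191). Verify: 125 × 136 = 17000 ≡ 1 (mod 191)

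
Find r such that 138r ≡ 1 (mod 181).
138^(-1) ≡ 101 (mod 181). Verification: 138 × 101 = 13938 ≡ 1 (mod 181)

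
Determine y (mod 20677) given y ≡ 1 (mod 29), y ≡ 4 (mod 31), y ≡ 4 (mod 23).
15690

Using the Chinese Remainder Theorem:
M = product of moduli = 20677
For equation 1: M_1 = 713, 713 ≡ 17 (mod 29), inverse of 713 mod 29 is 12 (check: 17 × 12 = 204 ≡ 1 (mod 29))
For equation 2: M_2 = 667, 667 ≡ 16 (mod 31), inverse of 667 mod 31 is 2 (check: 16 × 2 = 32 ≡ 1 (mod 31))
For equation 3: M_3 = 899, 899 ≡ 2 (mod 23), inverse of 899 mod 23 is 12 (check: 2 × 12 = 24 ≡ 1 (mod 23))
Combine: y ≡ Σ r_i×M_i×(M_i⁻¹ mod m_i) = 1×713×12 + 4×667×2 + 4×899×12 = 8556 + 5336 + 43152 = 57044
57044 mod 20677 = 15690
y ≡ 15690 (mod 20677)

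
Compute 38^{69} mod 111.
38

Using successive squaring:
Binary expansion of 69: 1000101
Powers of 38 mod 111 (each is the square of the previous):
  38^1 ≡ 38 (mod 111)
  38^2 ≡ 38² = 1444 ≡ 1 (mod 111)
  38^4 ≡ 1² = 1 ≡ 1 (mod 111)
  38^8 ≡ 1² = 1 ≡ 1 (mod 111)
  38^16 ≡ 1² = 1 ≡ 1 (mod 111)
  38^32 ≡ 1² = 1 ≡ 1 (mod 111)
  38^64 ≡ 1² = 1 ≡ 1 (mod 111)
69 = 64 + 4 + 1, so 38^69 = 38^64 × 38^4 × 38^1 ≡ 1 × 1 × 38 (mod 111)
Multiplying step by step:
  1 × 1 = 1 ≡ 1 (mod 111)
  1 × 38 = 38 ≡ 38 (mod 111)
Result: 38^69 ≡ 38 (mod 111)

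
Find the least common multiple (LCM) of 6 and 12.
12

First find GCD(6, 12) using the Euclidean algorithm:
6 = 0 × 12 + 6
12 = 2 × 6 + 0
GCD(6, 12) = 6

LCM formula: LCM(a, b) = (a × b) / GCD(a, b)
LCM(6, 12) = (6 × 12) / 6
LCM(6, 12) = 72 / 6
LCM(6, 12) = 12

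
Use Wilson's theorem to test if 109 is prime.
(108)! mod 109 = 108. Since 108 ≡ -1 (mod 109), 109 is prime.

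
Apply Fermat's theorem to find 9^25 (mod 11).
By Fermat: 9^{10} ≡ 1 (mod 11). 25 = 2×10 + 5. So 9^{25} ≡ 9^{5} ≡ 1 (mod 11)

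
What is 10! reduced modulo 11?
By Wilson's theorem, (10)! ≡ -1 ≡ 10 (mod 11)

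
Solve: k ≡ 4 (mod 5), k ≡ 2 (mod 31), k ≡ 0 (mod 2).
M = 5 × 31 × 2 = 310. M₁ = 62, y₁ ≡ 3 (mod 5). M₂ = 10, y₂ ≡ 28 (mod 31). M₃ = 155, y₃ ≡ 1 (mod 2). k = 4×62×3 + 2×10×28 + 0×155×1 ≡ 64 (mod 310)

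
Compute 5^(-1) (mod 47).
19

Using Extended Euclidean Algorithm:
gcd(5, 47) = 1
Bezout coefficients: 5 × 19 + 47 × -2 = 1
So 5 × 19 ≡ 1 (mod 47)
The inverse is 19 mod 47 = 19
Verification: 5 × 19 = 95 = 2 × 47 + 1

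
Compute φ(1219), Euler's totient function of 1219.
1144

Prime factorization: 1219 = 23 × 53
Using the formula φ(n) = n × Π(1 - 1/p) for each prime factor p:
φ(1219) = 1219 × (1 - 1/23) × (1 - 1/53)
φ(1219) = 1144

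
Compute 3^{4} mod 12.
9

Using successive squaring:
Binary expansion of 4: 100
Powers of 3 mod 12 (each is the square of the previous):
  3^1 ≡ 3 (mod 12)
  3^2 ≡ 3² = 9 ≡ 9 (mod 12)
  3^4 ≡ 9² = 81 ≡ 9 (mod 12)
4 is a power of 2, so 3^4 is the last square: ≡ 9 (mod 12)
Result: 3^4 ≡ 9 (mod 12)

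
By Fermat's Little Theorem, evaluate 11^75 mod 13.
By Fermat: 11^{12} ≡ 1 (mod 13). 75 = 6×12 + 3. So 11^{75} ≡ 11^{3} ≡ 5 (mod 13)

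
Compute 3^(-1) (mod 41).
3^(-1) ≡ 14 (mod 41). Verification: 3 × 14 = 42 ≡ 1 (mod 41)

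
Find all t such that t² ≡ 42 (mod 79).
The square roots of 42 mod 79 are 11 and 68. Verify: 11² = 121 ≡ 42 (mod 79)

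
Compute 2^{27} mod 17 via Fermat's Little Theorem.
8

By Fermat's Little Theorem, a^(p-1) ≡ 1 (mod p) for prime p and gcd(a, p) = 1
Here p = 17, so 2^16 ≡ 1 (mod 17)
We can reduce the exponent: 27 mod 16 = 11
So 2^27 ≡ 2^11 (mod 17)
Computing: 2^11 mod 17 = 8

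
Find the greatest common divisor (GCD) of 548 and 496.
4

Using the Euclidean algorithm:
548 = 1 × 496 + 52
496 = 9 × 52 + 28
52 = 1 × 28 + 24
28 = 1 × 24 + 4
24 = 6 × 4 + 0

GCD(548, 496) = 4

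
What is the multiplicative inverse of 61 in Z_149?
61^(-1) ≡ 22 (mod 149). Verification: 61 × 22 = 1342 ≡ 1 (mod 149)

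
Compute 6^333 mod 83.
Using Fermat: 6^{82} ≡ 1 (mod 83). 333 ≡ 5 (mod 82). So 6^{333} ≡ 6^{5} ≡ 57 (mod 83)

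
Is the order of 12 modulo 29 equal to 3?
No, the actual order is 4, not 3.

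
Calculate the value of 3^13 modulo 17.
Using repeated squaring. 13 = 8 + 4 + 1 (binary 1101). Repeated squaring mod 17: 3^1 ≡ 3; 3^2 ≡ 3² = 9 ≡ 9; 3^4 ≡ 9² = 81 ≡ 13; 3^8 ≡ 13² = 169 ≡ 16. Multiply: 3^13 = 3^8 × 3^4 × 3^1 ≡ 16 × 13 × 3 (mod 17): 16 × 13 = 208 ≡ 4; 4 × 3 = 12 ≡ 12. So 3^13 ≡ 12 (mod 17).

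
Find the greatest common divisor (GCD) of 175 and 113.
1

Using the Euclidean algorithm:
175 = 1 × 113 + 62
113 = 1 × 62 + 51
62 = 1 × 51 + 11
51 = 4 × 11 + 7
11 = 1 × 7 + 4
7 = 1 × 4 + 3
4 = 1 × 3 + 1
3 = 3 × 1 + 0

GCD(175, 113) = 1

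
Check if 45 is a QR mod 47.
By Euler's criterion: 45^{23} ≡ 46 (mod 47). Since this equals -1 (≡ 46), 45 is not a QR.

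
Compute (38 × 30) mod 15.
0

(38 × 30) = 1140
1140 mod 15 = 0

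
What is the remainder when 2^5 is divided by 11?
5 = 4 + 1 (binary 101). Repeated squaring mod 11: 2^1 ≡ 2; 2^2 ≡ 2² = 4 ≡ 4; 2^4 ≡ 4² = 16 ≡ 5. Multiply: 2^5 = 2^4 × 2^1 ≡ 5 × 2 (mod 11): 5 × 2 = 10 ≡ 10. So 2^5 ≡ 10 (mod 11).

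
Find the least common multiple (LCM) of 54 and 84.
756

First find GCD(54, 84) using the Euclidean algorithm:
54 = 0 × 84 + 54
84 = 1 × 54 + 30
54 = 1 × 30 + 24
30 = 1 × 24 + 6
24 = 4 × 6 + 0
GCD(54, 84) = 6

LCM formula: LCM(a, b) = (a × b) / GCD(a, b)
LCM(54, 84) = (54 × 84) / 6
LCM(54, 84) = 4536 / 6
LCM(54, 84) = 756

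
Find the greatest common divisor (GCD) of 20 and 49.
1

Using the Euclidean algorithm:
20 = 0 × 49 + 20
49 = 2 × 20 + 9
20 = 2 × 9 + 2
9 = 4 × 2 + 1
2 = 2 × 1 + 0

GCD(20, 49) = 1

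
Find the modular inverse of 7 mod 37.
7^(-1) ≡ 16 (mod 37). Verification: 7 × 16 = 112 ≡ 1 (mod 37)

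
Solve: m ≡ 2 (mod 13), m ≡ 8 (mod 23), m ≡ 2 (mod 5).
M = 13 × 23 × 5 = 1495. M₁ = 115, y₁ ≡ 6 (mod 13). M₂ = 65, y₂ ≡ 17 (mod 23). M₃ = 299, y₃ ≡ 4 (mod 5). m = 2×115×6 + 8×65×17 + 2×299×4 ≡ 652 (mod 1495)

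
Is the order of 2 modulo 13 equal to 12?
Yes, ord_13(2) = 12.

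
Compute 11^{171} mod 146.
63

Using successive squaring:
Binary expansion of 171: 10101011
Powers of 11 mod 146 (each is the square of the previous):
  11^1 ≡ 11 (mod 146)
  11^2 ≡ 11² = 121 ≡ 121 (mod 146)
  11^4 ≡ 121² = 14641 ≡ 41 (mod 146)
  11^8 ≡ 41² = 1681 ≡ 75 (mod 146)
  11^16 ≡ 75² = 5625 ≡ 77 (mod 146)
  11^32 ≡ 77² = 5929 ≡ 89 (mod 146)
  11^64 ≡ 89² = 7921 ≡ 37 (mod 146)
  11^128 ≡ 37² = 1369 ≡ 55 (mod 146)
171 = 128 + 32 + 8 + 2 + 1, so 11^171 = 11^128 × 11^32 × 11^8 × 11^2 × 11^1 ≡ 55 × 89 × 75 × 121 × 11 (mod 146)
Multiplying step by step:
  55 × 89 = 4895 ≡ 77 (mod 146)
  77 × 75 = 5775 ≡ 81 (mod 146)
  81 × 121 = 9801 ≡ 19 (mod 146)
  19 × 11 = 209 ≡ 63 (mod 146)
Result: 11^171 ≡ 63 (mod 146)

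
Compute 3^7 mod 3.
3 ≡ 0 (mod 3). 7 = 4 + 2 + 1 (binary 111). Repeated squaring mod 3: 0^1 ≡ 0; 0^2 ≡ 0² = 0 ≡ 0; 0^4 ≡ 0² = 0 ≡ 0. Multiply: 3^7 ≡ 0^4 × 0^2 × 0^1 ≡ 0 × 0 × 0 (mod 3): 0 × 0 = 0 ≡ 0; 0 × 0 = 0 ≡ 0. So 3^7 ≡ 0 (mod 3).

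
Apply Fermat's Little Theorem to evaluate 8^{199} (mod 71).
4

By Fermat's Little Theorem, a^(p-1) ≡ 1 (mod p) for prime p and gcd(a, p) = 1
Here p = 71, so 8^70 ≡ 1 (mod 71)
We can reduce the exponent: 199 mod 70 = 59
So 8^199 ≡ 8^59 (mod 71)
Computing: 8^59 mod 71 = 4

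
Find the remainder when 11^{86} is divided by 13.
By Fermat: 11^{12} ≡ 1 (mod 13). 86 = 7×12 + 2. So 11^{86} ≡ 11^{2} ≡ 4 (mod 13)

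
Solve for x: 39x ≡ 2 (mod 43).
21

Since gcd(39, 43) = 1 divides 2, a solution exists.
Multiply both sides by the inverse of 39 mod 43:
  39^(-1) mod 43 = 32
  x ≡ 32 × 2 ≡ 64 ≡ 21 (mod 43)
Verification: 39 × 21 = 819 = 19 × 43 + 2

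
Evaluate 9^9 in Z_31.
9 = 8 + 1 (binary 1001). Repeated squaring mod 31: 9^1 ≡ 9; 9^2 ≡ 9² = 81 ≡ 19; 9^4 ≡ 19² = 361 ≡ 20; 9^8 ≡ 20² = 400 ≡ 28. Multiply: 9^9 = 9^8 × 9^1 ≡ 28 × 9 (mod 31): 28 × 9 = 252 ≡ 4. So 9^9 ≡ 4 (mod 31).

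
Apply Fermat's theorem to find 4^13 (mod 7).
By Fermat: 4^{6} ≡ 1 (mod 7). 13 = 2×6 + 1. So 4^{13} ≡ 4^{1} ≡ 4 (mod 7)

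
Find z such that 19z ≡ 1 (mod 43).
19^(-1) ≡ 34 (mod 43). Verification: 19 × 34 = 646 ≡ 1 (mod 43)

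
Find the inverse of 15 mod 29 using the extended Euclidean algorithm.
Extended GCD: 15(2) + 29(-1) = 1. So 15^(-1) ≡ 2 ≡ 2 (mod 29). Verify: 15 × 2 = 30 ≡ 1 (mod 29)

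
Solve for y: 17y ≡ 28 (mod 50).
34

Since gcd(17, 50) = 1 divides 28, a solution exists.
Multiply both sides by the inverse of 17 mod 50:
  17^(-1) mod 50 = 3
  x ≡ 3 × 28 ≡ 84 ≡ 34 (mod 50)
Verification: 17 × 34 = 578 = 11 × 50 + 28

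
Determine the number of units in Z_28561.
26364

Prime factorization: 28561 = 13^4
Using the formula φ(n) = n × Π(1 - 1/p) for each prime factor p:
φ(28561) = 28561 × (1 - 1/13)
φ(28561) = 26364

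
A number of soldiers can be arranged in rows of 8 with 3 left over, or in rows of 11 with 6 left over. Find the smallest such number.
M = 8 × 11 = 88. M₁ = 11, y₁ ≡ 3 (mod 8). M₂ = 8, y₂ ≡ 7 (mod 11). x = 3×11×3 + 6×8×7 ≡ 83 (mod 88). The smallest positive such number is 83.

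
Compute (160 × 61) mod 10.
0

(160 × 61) = 9760
9760 mod 10 = 0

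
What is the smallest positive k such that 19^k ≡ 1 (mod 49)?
Powers of 19 mod 49: 19^1≡19, 19^2≡18, 19^3≡48, 19^4≡30, 19^5≡31, 19^6≡1. Order = 6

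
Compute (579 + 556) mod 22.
13

(579 + 556) = 1135
1135 mod 22 = 13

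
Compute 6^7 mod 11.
7 = 4 + 2 + 1 (binary 111). Repeated squaring mod 11: 6^1 ≡ 6; 6^2 ≡ 6² = 36 ≡ 3; 6^4 ≡ 3² = 9 ≡ 9. Multiply: 6^7 = 6^4 × 6^2 × 6^1 ≡ 9 × 3 × 6 (mod 11): 9 × 3 = 27 ≡ 5; 5 × 6 = 30 ≡ 8. So 6^7 ≡ 8 (mod 11).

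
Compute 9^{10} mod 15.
6

Using successive squaring:
Binary expansion of 10: 1010
Powers of 9 mod 15 (each is the square of the previous):
  9^1 ≡ 9 (mod 15)
  9^2 ≡ 9² = 81 ≡ 6 (mod 15)
  9^4 ≡ 6² = 36 ≡ 6 (mod 15)
  9^8 ≡ 6² = 36 ≡ 6 (mod 15)
10 = 8 + 2, so 9^10 = 9^8 × 9^2 ≡ 6 × 6 (mod 15)
Multiplying step by step:
  6 × 6 = 36 ≡ 6 (mod 15)
Result: 9^10 ≡ 6 (mod 15)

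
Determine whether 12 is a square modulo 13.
By Euler's criterion: 12^{6} ≡ 1 (mod 13). Since this equals 1, 12 is a QR.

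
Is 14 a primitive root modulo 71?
No

To verify, check if 14^(70/q) ≢ 1 (mod 71) for each prime divisor q of 70
Divisors of 70 = 70: [1, 2, 5, 7, 10, 14, 35, 70]
  14^(70/2) = 14^35 ≡ 70 (mod 71)
  14^(70/5) = 14^14 ≡ 5 (mod 71)
  14^(70/7) = 14^10 ≡ 1 (mod 71)
Conclusion: 14 is not a primitive root modulo 71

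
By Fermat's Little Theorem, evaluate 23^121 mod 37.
By Fermat: 23^{36} ≡ 1 (mod 37). 121 = 3×36 + 13. So 23^{121} ≡ 23^{13} ≡ 23 (mod 37)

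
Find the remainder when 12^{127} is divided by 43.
By Fermat: 12^{42} ≡ 1 (mod 43). 127 = 3×42 + 1. So 12^{127} ≡ 12^{1} ≡ 12 (mod 43)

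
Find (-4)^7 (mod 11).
(-4) ≡ 7 (mod 11). 7 = 4 + 2 + 1 (binary 111). Repeated squaring mod 11: 7^1 ≡ 7; 7^2 ≡ 7² = 49 ≡ 5; 7^4 ≡ 5² = 25 ≡ 3. Multiply: (-4)^7 ≡ 7^4 × 7^2 × 7^1 ≡ 3 × 5 × 7 (mod 11): 3 × 5 = 15 ≡ 4; 4 × 7 = 28 ≡ 6. So (-4)^7 ≡ 6 (mod 11).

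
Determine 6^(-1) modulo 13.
6^(-1) ≡ 11 (mod 13). Verification: 6 × 11 = 66 ≡ 1 (mod 13)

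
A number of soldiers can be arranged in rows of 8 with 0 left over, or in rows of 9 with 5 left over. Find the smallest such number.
M = 8 × 9 = 72. M₁ = 9, y₁ ≡ 1 (mod 8). M₂ = 8, y₂ ≡ 8 (mod 9). m = 0×9×1 + 5×8×8 ≡ 32 (mod 72). The smallest positive such number is 32.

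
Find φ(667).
616

Prime factorization: 667 = 23 × 29
Using the formula φ(n) = n × Π(1 - 1/p) for each prime factor p:
φ(667) = 667 × (1 - 1/23) × (1 - 1/29)
φ(667) = 616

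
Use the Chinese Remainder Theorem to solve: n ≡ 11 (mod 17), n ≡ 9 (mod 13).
113

Using the Chinese Remainder Theorem:
M = product of moduli = 221
For equation 1: M_1 = 13, 13 ≡ 13 (mod 17), inverse of 13 mod 17 is 4 (check: 13 × 4 = 52 ≡ 1 (mod 17))
For equation 2: M_2 = 17, 17 ≡ 4 (mod 13), inverse of 17 mod 13 is 10 (check: 4 × 10 = 40 ≡ 1 (mod 13))
Combine: n ≡ Σ r_i×M_i×(M_i⁻¹ mod m_i) = 11×13×4 + 9×17×10 = 572 + 1530 = 2102
2102 mod 221 = 113
n ≡ 113 (mod 221)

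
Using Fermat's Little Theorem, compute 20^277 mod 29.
By Fermat: 20^{28} ≡ 1 (mod 29). 277 ≡ 25 (mod 28). So 20^{277} ≡ 20^{25} ≡ 7 (mod 29)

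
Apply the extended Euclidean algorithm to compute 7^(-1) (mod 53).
Extended GCD: 7(-15) + 53(2) = 1. So 7^(-1) ≡ 38 ≡ 38 (mod 53). Verify: 7 × 38 = 266 ≡ 1 (mod 53)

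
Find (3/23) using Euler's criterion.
(3/23) = 3^{11} mod 23 = 1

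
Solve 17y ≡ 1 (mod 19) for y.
9

Using Extended Euclidean Algorithm:
gcd(17, 19) = 1
Bezout coefficients: 17 × 9 + 19 × -8 = 1
So 17 × 9 ≡ 1 (mod 19)
The inverse is 9 mod 19 = 9
Verification: 17 × 9 = 153 = 8 × 19 + 1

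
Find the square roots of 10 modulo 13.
The square roots of 10 mod 13 are 7 and 6. Verify: 7² = 49 ≡ 10 (mod 13)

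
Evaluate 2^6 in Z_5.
6 = 4 + 2 (binary 110). Repeated squaring mod 5: 2^1 ≡ 2; 2^2 ≡ 2² = 4 ≡ 4; 2^4 ≡ 4² = 16 ≡ 1. Multiply: 2^6 = 2^4 × 2^2 ≡ 1 × 4 (mod 5): 1 × 4 = 4 ≡ 4. So 2^6 ≡ 4 (mod 5).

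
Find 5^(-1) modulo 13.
8

Using Extended Euclidean Algorithm:
gcd(5, 13) = 1
Bezout coefficients: 5 × -5 + 13 × 2 = 1
So 5 × -5 ≡ 1 (mod 13)
The inverse is -5 mod 13 = 8
Verification: 5 × 8 = 40 = 3 × 13 + 1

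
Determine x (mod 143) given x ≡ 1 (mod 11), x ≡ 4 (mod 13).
56

Using the Chinese Remainder Theorem:
M = product of moduli = 143
For equation 1: M_1 = 13, 13 ≡ 2 (mod 11), inverse of 13 mod 11 is 6 (check: 2 × 6 = 12 ≡ 1 (mod 11))
For equation 2: M_2 = 11, 11 ≡ 11 (mod 13), inverse of 11 mod 13 is 6 (check: 11 × 6 = 66 ≡ 1 (mod 13))
Combine: x ≡ Σ r_i×M_i×(M_i⁻¹ mod m_i) = 1×13×6 + 4×11×6 = 78 + 264 = 342
342 mod 143 = 56
x ≡ 56 (mod 143)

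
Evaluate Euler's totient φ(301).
252

Prime factorization: 301 = 7 × 43
Using the formula φ(n) = n × Π(1 - 1/p) for each prime factor p:
φ(301) = 301 × (1 - 1/7) × (1 - 1/43)
φ(301) = 252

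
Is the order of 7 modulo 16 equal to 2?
Yes, ord_16(7) = 2.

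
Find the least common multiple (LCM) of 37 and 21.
777

First find GCD(37, 21) using the Euclidean algorithm:
37 = 1 × 21 + 16
21 = 1 × 16 + 5
16 = 3 × 5 + 1
5 = 5 × 1 + 0
GCD(37, 21) = 1

LCM formula: LCM(a, b) = (a × b) / GCD(a, b)
LCM(37, 21) = (37 × 21) / 1
LCM(37, 21) = 777 / 1
LCM(37, 21) = 777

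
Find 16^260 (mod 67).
Using Fermat: 16^{66} ≡ 1 (mod 67). 260 ≡ 62 (mod 66). So 16^{260} ≡ 16^{62} ≡ 47 (mod 67)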